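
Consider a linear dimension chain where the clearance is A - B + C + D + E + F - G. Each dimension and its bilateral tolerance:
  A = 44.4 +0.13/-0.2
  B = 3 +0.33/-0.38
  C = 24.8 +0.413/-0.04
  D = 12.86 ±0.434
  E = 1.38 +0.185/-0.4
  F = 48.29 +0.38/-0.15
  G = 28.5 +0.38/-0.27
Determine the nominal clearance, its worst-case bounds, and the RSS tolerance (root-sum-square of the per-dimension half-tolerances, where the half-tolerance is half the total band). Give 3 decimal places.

Stack each dimension's contribution:
  +A: nom +44.400 → Σnom=44.400; wc +0.130/-0.200 → slack +0.130/-0.200; half-tol=0.165, Σhalf²=0.027225
  -B: nom -3.000 → Σnom=41.400; wc +0.380/-0.330 → slack +0.510/-0.530; half-tol=0.355, Σhalf²=0.153250
  +C: nom +24.800 → Σnom=66.200; wc +0.413/-0.040 → slack +0.923/-0.570; half-tol=0.226, Σhalf²=0.204552
  +D: nom +12.860 → Σnom=79.060; wc +0.434/-0.434 → slack +1.357/-1.004; half-tol=0.434, Σhalf²=0.392908
  +E: nom +1.380 → Σnom=80.440; wc +0.185/-0.400 → slack +1.542/-1.404; half-tol=0.292, Σhalf²=0.478464
  +F: nom +48.290 → Σnom=128.730; wc +0.380/-0.150 → slack +1.922/-1.554; half-tol=0.265, Σhalf²=0.548689
  -G: nom -28.500 → Σnom=100.230; wc +0.270/-0.380 → slack +2.192/-1.934; half-tol=0.325, Σhalf²=0.654314
Nominal = 100.230. Worst-case = [100.230 - 1.934, 100.230 + 2.192] = [98.296, 102.422]. RSS = √0.654314 = 0.809.

nominal=100.230 wc=[98.296,102.422] rss=0.809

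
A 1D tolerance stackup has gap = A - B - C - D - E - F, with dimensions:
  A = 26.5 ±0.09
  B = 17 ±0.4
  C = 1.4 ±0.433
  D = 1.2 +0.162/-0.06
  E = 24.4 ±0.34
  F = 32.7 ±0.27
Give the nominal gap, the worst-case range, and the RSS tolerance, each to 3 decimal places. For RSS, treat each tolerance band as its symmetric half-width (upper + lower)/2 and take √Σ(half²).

nominal=-50.200 wc=[-51.895,-48.607] rss=0.746

Stack each dimension's contribution:
  +A: nom +26.500 → Σnom=26.500; wc +0.090/-0.090 → slack +0.090/-0.090; half-tol=0.090, Σhalf²=0.008100
  -B: nom -17.000 → Σnom=9.500; wc +0.400/-0.400 → slack +0.490/-0.490; half-tol=0.400, Σhalf²=0.168100
  -C: nom -1.400 → Σnom=8.100; wc +0.433/-0.433 → slack +0.923/-0.923; half-tol=0.433, Σhalf²=0.355589
  -D: nom -1.200 → Σnom=6.900; wc +0.060/-0.162 → slack +0.983/-1.085; half-tol=0.111, Σhalf²=0.367910
  -E: nom -24.400 → Σnom=-17.500; wc +0.340/-0.340 → slack +1.323/-1.425; half-tol=0.340, Σhalf²=0.483510
  -F: nom -32.700 → Σnom=-50.200; wc +0.270/-0.270 → slack +1.593/-1.695; half-tol=0.270, Σhalf²=0.556410
Nominal = -50.200. Worst-case = [-50.200 - 1.695, -50.200 + 1.593] = [-51.895, -48.607]. RSS = √0.556410 = 0.746.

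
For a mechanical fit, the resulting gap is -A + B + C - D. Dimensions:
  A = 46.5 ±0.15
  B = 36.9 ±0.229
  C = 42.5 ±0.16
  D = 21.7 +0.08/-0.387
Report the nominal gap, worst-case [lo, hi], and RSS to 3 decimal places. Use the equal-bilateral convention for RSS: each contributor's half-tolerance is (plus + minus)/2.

nominal=11.200 wc=[10.581,12.126] rss=0.394

Stack each dimension's contribution:
  -A: nom -46.500 → Σnom=-46.500; wc +0.150/-0.150 → slack +0.150/-0.150; half-tol=0.150, Σhalf²=0.022500
  +B: nom +36.900 → Σnom=-9.600; wc +0.229/-0.229 → slack +0.379/-0.379; half-tol=0.229, Σhalf²=0.074941
  +C: nom +42.500 → Σnom=32.900; wc +0.160/-0.160 → slack +0.539/-0.539; half-tol=0.160, Σhalf²=0.100541
  -D: nom -21.700 → Σnom=11.200; wc +0.387/-0.080 → slack +0.926/-0.619; half-tol=0.234, Σhalf²=0.155063
Nominal = 11.200. Worst-case = [11.200 - 0.619, 11.200 + 0.926] = [10.581, 12.126]. RSS = √0.155063 = 0.394.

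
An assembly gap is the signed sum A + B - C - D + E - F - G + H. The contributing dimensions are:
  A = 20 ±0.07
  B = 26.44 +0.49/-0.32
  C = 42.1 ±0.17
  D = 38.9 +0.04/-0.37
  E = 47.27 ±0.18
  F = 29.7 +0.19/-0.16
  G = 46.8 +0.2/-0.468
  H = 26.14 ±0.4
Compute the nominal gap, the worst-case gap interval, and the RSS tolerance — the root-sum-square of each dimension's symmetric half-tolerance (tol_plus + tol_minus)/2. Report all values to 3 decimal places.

Stack each dimension's contribution:
  +A: nom +20.000 → Σnom=20.000; wc +0.070/-0.070 → slack +0.070/-0.070; half-tol=0.070, Σhalf²=0.004900
  +B: nom +26.440 → Σnom=46.440; wc +0.490/-0.320 → slack +0.560/-0.390; half-tol=0.405, Σhalf²=0.168925
  -C: nom -42.100 → Σnom=4.340; wc +0.170/-0.170 → slack +0.730/-0.560; half-tol=0.170, Σhalf²=0.197825
  -D: nom -38.900 → Σnom=-34.560; wc +0.370/-0.040 → slack +1.100/-0.600; half-tol=0.205, Σhalf²=0.239850
  +E: nom +47.270 → Σnom=12.710; wc +0.180/-0.180 → slack +1.280/-0.780; half-tol=0.180, Σhalf²=0.272250
  -F: nom -29.700 → Σnom=-16.990; wc +0.160/-0.190 → slack +1.440/-0.970; half-tol=0.175, Σhalf²=0.302875
  -G: nom -46.800 → Σnom=-63.790; wc +0.468/-0.200 → slack +1.908/-1.170; half-tol=0.334, Σhalf²=0.414431
  +H: nom +26.140 → Σnom=-37.650; wc +0.400/-0.400 → slack +2.308/-1.570; half-tol=0.400, Σhalf²=0.574431
Nominal = -37.650. Worst-case = [-37.650 - 1.570, -37.650 + 2.308] = [-39.220, -35.342]. RSS = √0.574431 = 0.758.

nominal=-37.650 wc=[-39.220,-35.342] rss=0.758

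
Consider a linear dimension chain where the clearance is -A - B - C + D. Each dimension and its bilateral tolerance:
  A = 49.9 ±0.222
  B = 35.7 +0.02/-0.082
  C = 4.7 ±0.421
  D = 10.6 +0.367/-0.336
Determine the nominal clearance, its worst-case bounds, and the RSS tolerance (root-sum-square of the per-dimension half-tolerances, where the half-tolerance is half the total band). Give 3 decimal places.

Stack each dimension's contribution:
  -A: nom -49.900 → Σnom=-49.900; wc +0.222/-0.222 → slack +0.222/-0.222; half-tol=0.222, Σhalf²=0.049284
  -B: nom -35.700 → Σnom=-85.600; wc +0.082/-0.020 → slack +0.304/-0.242; half-tol=0.051, Σhalf²=0.051885
  -C: nom -4.700 → Σnom=-90.300; wc +0.421/-0.421 → slack +0.725/-0.663; half-tol=0.421, Σhalf²=0.229126
  +D: nom +10.600 → Σnom=-79.700; wc +0.367/-0.336 → slack +1.092/-0.999; half-tol=0.352, Σhalf²=0.352678
Nominal = -79.700. Worst-case = [-79.700 - 0.999, -79.700 + 1.092] = [-80.699, -78.608]. RSS = √0.352678 = 0.594.

nominal=-79.700 wc=[-80.699,-78.608] rss=0.594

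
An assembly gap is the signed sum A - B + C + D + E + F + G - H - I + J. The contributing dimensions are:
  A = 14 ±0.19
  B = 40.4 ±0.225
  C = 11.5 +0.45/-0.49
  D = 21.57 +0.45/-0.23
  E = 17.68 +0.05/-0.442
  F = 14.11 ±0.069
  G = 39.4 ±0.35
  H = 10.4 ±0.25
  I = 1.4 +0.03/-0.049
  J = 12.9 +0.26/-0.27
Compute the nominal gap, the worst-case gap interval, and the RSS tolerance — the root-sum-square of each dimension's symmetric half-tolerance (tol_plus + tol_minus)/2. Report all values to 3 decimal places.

Stack each dimension's contribution:
  +A: nom +14.000 → Σnom=14.000; wc +0.190/-0.190 → slack +0.190/-0.190; half-tol=0.190, Σhalf²=0.036100
  -B: nom -40.400 → Σnom=-26.400; wc +0.225/-0.225 → slack +0.415/-0.415; half-tol=0.225, Σhalf²=0.086725
  +C: nom +11.500 → Σnom=-14.900; wc +0.450/-0.490 → slack +0.865/-0.905; half-tol=0.470, Σhalf²=0.307625
  +D: nom +21.570 → Σnom=6.670; wc +0.450/-0.230 → slack +1.315/-1.135; half-tol=0.340, Σhalf²=0.423225
  +E: nom +17.680 → Σnom=24.350; wc +0.050/-0.442 → slack +1.365/-1.577; half-tol=0.246, Σhalf²=0.483741
  +F: nom +14.110 → Σnom=38.460; wc +0.069/-0.069 → slack +1.434/-1.646; half-tol=0.069, Σhalf²=0.488502
  +G: nom +39.400 → Σnom=77.860; wc +0.350/-0.350 → slack +1.784/-1.996; half-tol=0.350, Σhalf²=0.611002
  -H: nom -10.400 → Σnom=67.460; wc +0.250/-0.250 → slack +2.034/-2.246; half-tol=0.250, Σhalf²=0.673502
  -I: nom -1.400 → Σnom=66.060; wc +0.049/-0.030 → slack +2.083/-2.276; half-tol=0.040, Σhalf²=0.675062
  +J: nom +12.900 → Σnom=78.960; wc +0.260/-0.270 → slack +2.343/-2.546; half-tol=0.265, Σhalf²=0.745287
Nominal = 78.960. Worst-case = [78.960 - 2.546, 78.960 + 2.343] = [76.414, 81.303]. RSS = √0.745287 = 0.863.

nominal=78.960 wc=[76.414,81.303] rss=0.863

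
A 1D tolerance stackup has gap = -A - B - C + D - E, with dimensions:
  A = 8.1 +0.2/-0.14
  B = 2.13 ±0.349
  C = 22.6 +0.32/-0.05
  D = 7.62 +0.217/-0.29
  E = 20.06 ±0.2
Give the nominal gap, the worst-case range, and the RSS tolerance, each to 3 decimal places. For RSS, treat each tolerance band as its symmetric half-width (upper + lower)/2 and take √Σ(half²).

Stack each dimension's contribution:
  -A: nom -8.100 → Σnom=-8.100; wc +0.140/-0.200 → slack +0.140/-0.200; half-tol=0.170, Σhalf²=0.028900
  -B: nom -2.130 → Σnom=-10.230; wc +0.349/-0.349 → slack +0.489/-0.549; half-tol=0.349, Σhalf²=0.150701
  -C: nom -22.600 → Σnom=-32.830; wc +0.050/-0.320 → slack +0.539/-0.869; half-tol=0.185, Σhalf²=0.184926
  +D: nom +7.620 → Σnom=-25.210; wc +0.217/-0.290 → slack +0.756/-1.159; half-tol=0.254, Σhalf²=0.249188
  -E: nom -20.060 → Σnom=-45.270; wc +0.200/-0.200 → slack +0.956/-1.359; half-tol=0.200, Σhalf²=0.289188
Nominal = -45.270. Worst-case = [-45.270 - 1.359, -45.270 + 0.956] = [-46.629, -44.314]. RSS = √0.289188 = 0.538.

nominal=-45.270 wc=[-46.629,-44.314] rss=0.538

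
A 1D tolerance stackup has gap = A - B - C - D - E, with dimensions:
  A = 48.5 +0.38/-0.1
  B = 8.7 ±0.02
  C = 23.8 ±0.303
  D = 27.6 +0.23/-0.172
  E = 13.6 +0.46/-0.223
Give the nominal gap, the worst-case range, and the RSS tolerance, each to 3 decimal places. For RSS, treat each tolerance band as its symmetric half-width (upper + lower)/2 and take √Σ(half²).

Stack each dimension's contribution:
  +A: nom +48.500 → Σnom=48.500; wc +0.380/-0.100 → slack +0.380/-0.100; half-tol=0.240, Σhalf²=0.057600
  -B: nom -8.700 → Σnom=39.800; wc +0.020/-0.020 → slack +0.400/-0.120; half-tol=0.020, Σhalf²=0.058000
  -C: nom -23.800 → Σnom=16.000; wc +0.303/-0.303 → slack +0.703/-0.423; half-tol=0.303, Σhalf²=0.149809
  -D: nom -27.600 → Σnom=-11.600; wc +0.172/-0.230 → slack +0.875/-0.653; half-tol=0.201, Σhalf²=0.190210
  -E: nom -13.600 → Σnom=-25.200; wc +0.223/-0.460 → slack +1.098/-1.113; half-tol=0.342, Σhalf²=0.306832
Nominal = -25.200. Worst-case = [-25.200 - 1.113, -25.200 + 1.098] = [-26.313, -24.102]. RSS = √0.306832 = 0.554.

nominal=-25.200 wc=[-26.313,-24.102] rss=0.554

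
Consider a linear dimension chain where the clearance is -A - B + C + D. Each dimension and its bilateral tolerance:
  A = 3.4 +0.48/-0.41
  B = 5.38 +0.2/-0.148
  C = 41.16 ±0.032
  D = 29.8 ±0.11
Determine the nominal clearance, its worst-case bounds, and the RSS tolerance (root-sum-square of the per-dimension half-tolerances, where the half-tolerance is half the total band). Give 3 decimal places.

nominal=62.180 wc=[61.358,62.880] rss=0.491

Stack each dimension's contribution:
  -A: nom -3.400 → Σnom=-3.400; wc +0.410/-0.480 → slack +0.410/-0.480; half-tol=0.445, Σhalf²=0.198025
  -B: nom -5.380 → Σnom=-8.780; wc +0.148/-0.200 → slack +0.558/-0.680; half-tol=0.174, Σhalf²=0.228301
  +C: nom +41.160 → Σnom=32.380; wc +0.032/-0.032 → slack +0.590/-0.712; half-tol=0.032, Σhalf²=0.229325
  +D: nom +29.800 → Σnom=62.180; wc +0.110/-0.110 → slack +0.700/-0.822; half-tol=0.110, Σhalf²=0.241425
Nominal = 62.180. Worst-case = [62.180 - 0.822, 62.180 + 0.700] = [61.358, 62.880]. RSS = √0.241425 = 0.491.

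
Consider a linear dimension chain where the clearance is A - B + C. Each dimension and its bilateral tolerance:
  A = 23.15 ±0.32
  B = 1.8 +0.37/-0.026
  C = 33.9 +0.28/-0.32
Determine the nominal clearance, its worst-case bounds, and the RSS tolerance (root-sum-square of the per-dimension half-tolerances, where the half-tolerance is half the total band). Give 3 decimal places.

Stack each dimension's contribution:
  +A: nom +23.150 → Σnom=23.150; wc +0.320/-0.320 → slack +0.320/-0.320; half-tol=0.320, Σhalf²=0.102400
  -B: nom -1.800 → Σnom=21.350; wc +0.026/-0.370 → slack +0.346/-0.690; half-tol=0.198, Σhalf²=0.141604
  +C: nom +33.900 → Σnom=55.250; wc +0.280/-0.320 → slack +0.626/-1.010; half-tol=0.300, Σhalf²=0.231604
Nominal = 55.250. Worst-case = [55.250 - 1.010, 55.250 + 0.626] = [54.240, 55.876]. RSS = √0.231604 = 0.481.

nominal=55.250 wc=[54.240,55.876] rss=0.481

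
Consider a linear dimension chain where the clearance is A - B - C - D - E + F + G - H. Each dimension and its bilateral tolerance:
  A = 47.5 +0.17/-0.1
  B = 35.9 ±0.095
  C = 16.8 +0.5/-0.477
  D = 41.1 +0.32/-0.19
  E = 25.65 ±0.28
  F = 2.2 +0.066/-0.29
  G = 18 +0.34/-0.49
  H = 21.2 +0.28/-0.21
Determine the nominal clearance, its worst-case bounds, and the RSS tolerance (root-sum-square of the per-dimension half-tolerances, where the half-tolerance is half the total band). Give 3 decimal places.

Stack each dimension's contribution:
  +A: nom +47.500 → Σnom=47.500; wc +0.170/-0.100 → slack +0.170/-0.100; half-tol=0.135, Σhalf²=0.018225
  -B: nom -35.900 → Σnom=11.600; wc +0.095/-0.095 → slack +0.265/-0.195; half-tol=0.095, Σhalf²=0.027250
  -C: nom -16.800 → Σnom=-5.200; wc +0.477/-0.500 → slack +0.742/-0.695; half-tol=0.488, Σhalf²=0.265882
  -D: nom -41.100 → Σnom=-46.300; wc +0.190/-0.320 → slack +0.932/-1.015; half-tol=0.255, Σhalf²=0.330907
  -E: nom -25.650 → Σnom=-71.950; wc +0.280/-0.280 → slack +1.212/-1.295; half-tol=0.280, Σhalf²=0.409307
  +F: nom +2.200 → Σnom=-69.750; wc +0.066/-0.290 → slack +1.278/-1.585; half-tol=0.178, Σhalf²=0.440991
  +G: nom +18.000 → Σnom=-51.750; wc +0.340/-0.490 → slack +1.618/-2.075; half-tol=0.415, Σhalf²=0.613216
  -H: nom -21.200 → Σnom=-72.950; wc +0.210/-0.280 → slack +1.828/-2.355; half-tol=0.245, Σhalf²=0.673241
Nominal = -72.950. Worst-case = [-72.950 - 2.355, -72.950 + 1.828] = [-75.305, -71.122]. RSS = √0.673241 = 0.821.

nominal=-72.950 wc=[-75.305,-71.122] rss=0.821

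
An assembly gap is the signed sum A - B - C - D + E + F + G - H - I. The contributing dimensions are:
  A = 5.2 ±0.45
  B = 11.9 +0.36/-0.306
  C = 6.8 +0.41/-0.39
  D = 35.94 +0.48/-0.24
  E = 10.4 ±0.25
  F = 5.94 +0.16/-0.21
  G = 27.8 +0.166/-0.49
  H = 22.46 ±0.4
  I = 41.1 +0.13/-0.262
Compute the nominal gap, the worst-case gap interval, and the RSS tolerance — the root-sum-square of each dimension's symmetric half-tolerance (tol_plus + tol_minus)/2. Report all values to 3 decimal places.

Stack each dimension's contribution:
  +A: nom +5.200 → Σnom=5.200; wc +0.450/-0.450 → slack +0.450/-0.450; half-tol=0.450, Σhalf²=0.202500
  -B: nom -11.900 → Σnom=-6.700; wc +0.306/-0.360 → slack +0.756/-0.810; half-tol=0.333, Σhalf²=0.313389
  -C: nom -6.800 → Σnom=-13.500; wc +0.390/-0.410 → slack +1.146/-1.220; half-tol=0.400, Σhalf²=0.473389
  -D: nom -35.940 → Σnom=-49.440; wc +0.240/-0.480 → slack +1.386/-1.700; half-tol=0.360, Σhalf²=0.602989
  +E: nom +10.400 → Σnom=-39.040; wc +0.250/-0.250 → slack +1.636/-1.950; half-tol=0.250, Σhalf²=0.665489
  +F: nom +5.940 → Σnom=-33.100; wc +0.160/-0.210 → slack +1.796/-2.160; half-tol=0.185, Σhalf²=0.699714
  +G: nom +27.800 → Σnom=-5.300; wc +0.166/-0.490 → slack +1.962/-2.650; half-tol=0.328, Σhalf²=0.807298
  -H: nom -22.460 → Σnom=-27.760; wc +0.400/-0.400 → slack +2.362/-3.050; half-tol=0.400, Σhalf²=0.967298
  -I: nom -41.100 → Σnom=-68.860; wc +0.262/-0.130 → slack +2.624/-3.180; half-tol=0.196, Σhalf²=1.005714
Nominal = -68.860. Worst-case = [-68.860 - 3.180, -68.860 + 2.624] = [-72.040, -66.236]. RSS = √1.005714 = 1.003.

nominal=-68.860 wc=[-72.040,-66.236] rss=1.003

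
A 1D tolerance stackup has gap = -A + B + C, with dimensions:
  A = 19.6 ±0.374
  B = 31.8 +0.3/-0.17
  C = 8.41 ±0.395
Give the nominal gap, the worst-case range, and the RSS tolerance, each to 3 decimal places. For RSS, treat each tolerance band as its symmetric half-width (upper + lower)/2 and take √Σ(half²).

nominal=20.610 wc=[19.671,21.679] rss=0.593

Stack each dimension's contribution:
  -A: nom -19.600 → Σnom=-19.600; wc +0.374/-0.374 → slack +0.374/-0.374; half-tol=0.374, Σhalf²=0.139876
  +B: nom +31.800 → Σnom=12.200; wc +0.300/-0.170 → slack +0.674/-0.544; half-tol=0.235, Σhalf²=0.195101
  +C: nom +8.410 → Σnom=20.610; wc +0.395/-0.395 → slack +1.069/-0.939; half-tol=0.395, Σhalf²=0.351126
Nominal = 20.610. Worst-case = [20.610 - 0.939, 20.610 + 1.069] = [19.671, 21.679]. RSS = √0.351126 = 0.593.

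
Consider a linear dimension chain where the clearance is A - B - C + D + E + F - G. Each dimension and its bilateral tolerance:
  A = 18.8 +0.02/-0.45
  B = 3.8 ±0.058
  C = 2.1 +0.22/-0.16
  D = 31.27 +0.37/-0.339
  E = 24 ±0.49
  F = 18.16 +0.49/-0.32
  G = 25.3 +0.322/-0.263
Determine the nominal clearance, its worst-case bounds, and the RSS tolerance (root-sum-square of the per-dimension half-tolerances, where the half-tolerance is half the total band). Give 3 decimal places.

Stack each dimension's contribution:
  +A: nom +18.800 → Σnom=18.800; wc +0.020/-0.450 → slack +0.020/-0.450; half-tol=0.235, Σhalf²=0.055225
  -B: nom -3.800 → Σnom=15.000; wc +0.058/-0.058 → slack +0.078/-0.508; half-tol=0.058, Σhalf²=0.058589
  -C: nom -2.100 → Σnom=12.900; wc +0.160/-0.220 → slack +0.238/-0.728; half-tol=0.190, Σhalf²=0.094689
  +D: nom +31.270 → Σnom=44.170; wc +0.370/-0.339 → slack +0.608/-1.067; half-tol=0.355, Σhalf²=0.220359
  +E: nom +24.000 → Σnom=68.170; wc +0.490/-0.490 → slack +1.098/-1.557; half-tol=0.490, Σhalf²=0.460459
  +F: nom +18.160 → Σnom=86.330; wc +0.490/-0.320 → slack +1.588/-1.877; half-tol=0.405, Σhalf²=0.624484
  -G: nom -25.300 → Σnom=61.030; wc +0.263/-0.322 → slack +1.851/-2.199; half-tol=0.292, Σhalf²=0.710041
Nominal = 61.030. Worst-case = [61.030 - 2.199, 61.030 + 1.851] = [58.831, 62.881]. RSS = √0.710041 = 0.843.

nominal=61.030 wc=[58.831,62.881] rss=0.843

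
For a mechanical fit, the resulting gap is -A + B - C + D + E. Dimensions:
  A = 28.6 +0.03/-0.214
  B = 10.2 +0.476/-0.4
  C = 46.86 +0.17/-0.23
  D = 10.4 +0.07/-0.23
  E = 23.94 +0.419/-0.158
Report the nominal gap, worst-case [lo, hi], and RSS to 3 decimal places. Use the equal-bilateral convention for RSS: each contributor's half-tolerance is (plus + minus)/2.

Stack each dimension's contribution:
  -A: nom -28.600 → Σnom=-28.600; wc +0.214/-0.030 → slack +0.214/-0.030; half-tol=0.122, Σhalf²=0.014884
  +B: nom +10.200 → Σnom=-18.400; wc +0.476/-0.400 → slack +0.690/-0.430; half-tol=0.438, Σhalf²=0.206728
  -C: nom -46.860 → Σnom=-65.260; wc +0.230/-0.170 → slack +0.920/-0.600; half-tol=0.200, Σhalf²=0.246728
  +D: nom +10.400 → Σnom=-54.860; wc +0.070/-0.230 → slack +0.990/-0.830; half-tol=0.150, Σhalf²=0.269228
  +E: nom +23.940 → Σnom=-30.920; wc +0.419/-0.158 → slack +1.409/-0.988; half-tol=0.288, Σhalf²=0.352460
Nominal = -30.920. Worst-case = [-30.920 - 0.988, -30.920 + 1.409] = [-31.908, -29.511]. RSS = √0.352460 = 0.594.

nominal=-30.920 wc=[-31.908,-29.511] rss=0.594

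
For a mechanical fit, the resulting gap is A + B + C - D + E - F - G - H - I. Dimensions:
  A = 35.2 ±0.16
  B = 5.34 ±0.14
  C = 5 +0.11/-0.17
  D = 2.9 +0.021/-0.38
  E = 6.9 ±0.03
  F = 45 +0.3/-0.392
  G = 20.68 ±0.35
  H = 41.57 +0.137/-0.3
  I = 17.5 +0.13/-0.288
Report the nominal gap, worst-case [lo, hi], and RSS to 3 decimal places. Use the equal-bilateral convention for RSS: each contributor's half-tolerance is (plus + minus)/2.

Stack each dimension's contribution:
  +A: nom +35.200 → Σnom=35.200; wc +0.160/-0.160 → slack +0.160/-0.160; half-tol=0.160, Σhalf²=0.025600
  +B: nom +5.340 → Σnom=40.540; wc +0.140/-0.140 → slack +0.300/-0.300; half-tol=0.140, Σhalf²=0.045200
  +C: nom +5.000 → Σnom=45.540; wc +0.110/-0.170 → slack +0.410/-0.470; half-tol=0.140, Σhalf²=0.064800
  -D: nom -2.900 → Σnom=42.640; wc +0.380/-0.021 → slack +0.790/-0.491; half-tol=0.201, Σhalf²=0.105000
  +E: nom +6.900 → Σnom=49.540; wc +0.030/-0.030 → slack +0.820/-0.521; half-tol=0.030, Σhalf²=0.105900
  -F: nom -45.000 → Σnom=4.540; wc +0.392/-0.300 → slack +1.212/-0.821; half-tol=0.346, Σhalf²=0.225616
  -G: nom -20.680 → Σnom=-16.140; wc +0.350/-0.350 → slack +1.562/-1.171; half-tol=0.350, Σhalf²=0.348116
  -H: nom -41.570 → Σnom=-57.710; wc +0.300/-0.137 → slack +1.862/-1.308; half-tol=0.218, Σhalf²=0.395859
  -I: nom -17.500 → Σnom=-75.210; wc +0.288/-0.130 → slack +2.150/-1.438; half-tol=0.209, Σhalf²=0.439539
Nominal = -75.210. Worst-case = [-75.210 - 1.438, -75.210 + 2.150] = [-76.648, -73.060]. RSS = √0.439539 = 0.663.

nominal=-75.210 wc=[-76.648,-73.060] rss=0.663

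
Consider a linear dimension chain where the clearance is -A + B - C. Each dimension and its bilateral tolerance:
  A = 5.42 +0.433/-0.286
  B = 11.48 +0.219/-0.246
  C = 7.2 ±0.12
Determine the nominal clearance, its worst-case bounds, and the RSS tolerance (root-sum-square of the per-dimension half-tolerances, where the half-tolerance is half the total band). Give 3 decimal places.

nominal=-1.140 wc=[-1.939,-0.515] rss=0.445

Stack each dimension's contribution:
  -A: nom -5.420 → Σnom=-5.420; wc +0.286/-0.433 → slack +0.286/-0.433; half-tol=0.359, Σhalf²=0.129240
  +B: nom +11.480 → Σnom=6.060; wc +0.219/-0.246 → slack +0.505/-0.679; half-tol=0.232, Σhalf²=0.183297
  -C: nom -7.200 → Σnom=-1.140; wc +0.120/-0.120 → slack +0.625/-0.799; half-tol=0.120, Σhalf²=0.197696
Nominal = -1.140. Worst-case = [-1.140 - 0.799, -1.140 + 0.625] = [-1.939, -0.515]. RSS = √0.197696 = 0.445.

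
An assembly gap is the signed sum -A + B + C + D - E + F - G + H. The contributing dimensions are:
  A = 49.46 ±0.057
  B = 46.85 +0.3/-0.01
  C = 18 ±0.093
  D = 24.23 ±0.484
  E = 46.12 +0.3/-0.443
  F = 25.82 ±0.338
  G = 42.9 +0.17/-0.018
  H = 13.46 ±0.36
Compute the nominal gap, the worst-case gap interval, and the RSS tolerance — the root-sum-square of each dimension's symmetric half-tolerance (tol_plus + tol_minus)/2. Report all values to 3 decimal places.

nominal=-10.120 wc=[-11.932,-8.027] rss=0.813

Stack each dimension's contribution:
  -A: nom -49.460 → Σnom=-49.460; wc +0.057/-0.057 → slack +0.057/-0.057; half-tol=0.057, Σhalf²=0.003249
  +B: nom +46.850 → Σnom=-2.610; wc +0.300/-0.010 → slack +0.357/-0.067; half-tol=0.155, Σhalf²=0.027274
  +C: nom +18.000 → Σnom=15.390; wc +0.093/-0.093 → slack +0.450/-0.160; half-tol=0.093, Σhalf²=0.035923
  +D: nom +24.230 → Σnom=39.620; wc +0.484/-0.484 → slack +0.934/-0.644; half-tol=0.484, Σhalf²=0.270179
  -E: nom -46.120 → Σnom=-6.500; wc +0.443/-0.300 → slack +1.377/-0.944; half-tol=0.371, Σhalf²=0.408191
  +F: nom +25.820 → Σnom=19.320; wc +0.338/-0.338 → slack +1.715/-1.282; half-tol=0.338, Σhalf²=0.522435
  -G: nom -42.900 → Σnom=-23.580; wc +0.018/-0.170 → slack +1.733/-1.452; half-tol=0.094, Σhalf²=0.531271
  +H: nom +13.460 → Σnom=-10.120; wc +0.360/-0.360 → slack +2.093/-1.812; half-tol=0.360, Σhalf²=0.660871
Nominal = -10.120. Worst-case = [-10.120 - 1.812, -10.120 + 2.093] = [-11.932, -8.027]. RSS = √0.660871 = 0.813.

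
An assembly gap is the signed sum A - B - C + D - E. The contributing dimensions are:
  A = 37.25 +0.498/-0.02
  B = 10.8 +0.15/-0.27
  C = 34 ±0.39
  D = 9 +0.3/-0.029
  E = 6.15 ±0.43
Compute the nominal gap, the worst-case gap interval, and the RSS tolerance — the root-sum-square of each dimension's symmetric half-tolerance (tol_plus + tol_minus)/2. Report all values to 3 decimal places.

nominal=-4.700 wc=[-5.719,-2.812] rss=0.689

Stack each dimension's contribution:
  +A: nom +37.250 → Σnom=37.250; wc +0.498/-0.020 → slack +0.498/-0.020; half-tol=0.259, Σhalf²=0.067081
  -B: nom -10.800 → Σnom=26.450; wc +0.270/-0.150 → slack +0.768/-0.170; half-tol=0.210, Σhalf²=0.111181
  -C: nom -34.000 → Σnom=-7.550; wc +0.390/-0.390 → slack +1.158/-0.560; half-tol=0.390, Σhalf²=0.263281
  +D: nom +9.000 → Σnom=1.450; wc +0.300/-0.029 → slack +1.458/-0.589; half-tol=0.165, Σhalf²=0.290341
  -E: nom -6.150 → Σnom=-4.700; wc +0.430/-0.430 → slack +1.888/-1.019; half-tol=0.430, Σhalf²=0.475241
Nominal = -4.700. Worst-case = [-4.700 - 1.019, -4.700 + 1.888] = [-5.719, -2.812]. RSS = √0.475241 = 0.689.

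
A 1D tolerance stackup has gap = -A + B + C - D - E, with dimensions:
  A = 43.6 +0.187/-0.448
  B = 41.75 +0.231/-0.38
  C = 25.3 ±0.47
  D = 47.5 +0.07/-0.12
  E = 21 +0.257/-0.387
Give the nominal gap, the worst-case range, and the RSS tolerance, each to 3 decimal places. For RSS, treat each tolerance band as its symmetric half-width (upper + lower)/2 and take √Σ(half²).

Stack each dimension's contribution:
  -A: nom -43.600 → Σnom=-43.600; wc +0.448/-0.187 → slack +0.448/-0.187; half-tol=0.318, Σhalf²=0.100806
  +B: nom +41.750 → Σnom=-1.850; wc +0.231/-0.380 → slack +0.679/-0.567; half-tol=0.305, Σhalf²=0.194136
  +C: nom +25.300 → Σnom=23.450; wc +0.470/-0.470 → slack +1.149/-1.037; half-tol=0.470, Σhalf²=0.415036
  -D: nom -47.500 → Σnom=-24.050; wc +0.120/-0.070 → slack +1.269/-1.107; half-tol=0.095, Σhalf²=0.424061
  -E: nom -21.000 → Σnom=-45.050; wc +0.387/-0.257 → slack +1.656/-1.364; half-tol=0.322, Σhalf²=0.527745
Nominal = -45.050. Worst-case = [-45.050 - 1.364, -45.050 + 1.656] = [-46.414, -43.394]. RSS = √0.527745 = 0.726.

nominal=-45.050 wc=[-46.414,-43.394] rss=0.726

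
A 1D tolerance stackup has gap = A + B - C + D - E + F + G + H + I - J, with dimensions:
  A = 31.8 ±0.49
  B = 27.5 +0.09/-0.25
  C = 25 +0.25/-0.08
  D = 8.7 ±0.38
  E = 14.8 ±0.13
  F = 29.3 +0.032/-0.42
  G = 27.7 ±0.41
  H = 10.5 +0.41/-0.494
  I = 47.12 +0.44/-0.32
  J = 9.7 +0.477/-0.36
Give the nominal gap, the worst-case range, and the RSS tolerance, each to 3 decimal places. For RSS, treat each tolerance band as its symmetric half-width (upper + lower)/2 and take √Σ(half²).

Stack each dimension's contribution:
  +A: nom +31.800 → Σnom=31.800; wc +0.490/-0.490 → slack +0.490/-0.490; half-tol=0.490, Σhalf²=0.240100
  +B: nom +27.500 → Σnom=59.300; wc +0.090/-0.250 → slack +0.580/-0.740; half-tol=0.170, Σhalf²=0.269000
  -C: nom -25.000 → Σnom=34.300; wc +0.080/-0.250 → slack +0.660/-0.990; half-tol=0.165, Σhalf²=0.296225
  +D: nom +8.700 → Σnom=43.000; wc +0.380/-0.380 → slack +1.040/-1.370; half-tol=0.380, Σhalf²=0.440625
  -E: nom -14.800 → Σnom=28.200; wc +0.130/-0.130 → slack +1.170/-1.500; half-tol=0.130, Σhalf²=0.457525
  +F: nom +29.300 → Σnom=57.500; wc +0.032/-0.420 → slack +1.202/-1.920; half-tol=0.226, Σhalf²=0.508601
  +G: nom +27.700 → Σnom=85.200; wc +0.410/-0.410 → slack +1.612/-2.330; half-tol=0.410, Σhalf²=0.676701
  +H: nom +10.500 → Σnom=95.700; wc +0.410/-0.494 → slack +2.022/-2.824; half-tol=0.452, Σhalf²=0.881005
  +I: nom +47.120 → Σnom=142.820; wc +0.440/-0.320 → slack +2.462/-3.144; half-tol=0.380, Σhalf²=1.025405
  -J: nom -9.700 → Σnom=133.120; wc +0.360/-0.477 → slack +2.822/-3.621; half-tol=0.418, Σhalf²=1.200547
Nominal = 133.120. Worst-case = [133.120 - 3.621, 133.120 + 2.822] = [129.499, 135.942]. RSS = √1.200547 = 1.096.

nominal=133.120 wc=[129.499,135.942] rss=1.096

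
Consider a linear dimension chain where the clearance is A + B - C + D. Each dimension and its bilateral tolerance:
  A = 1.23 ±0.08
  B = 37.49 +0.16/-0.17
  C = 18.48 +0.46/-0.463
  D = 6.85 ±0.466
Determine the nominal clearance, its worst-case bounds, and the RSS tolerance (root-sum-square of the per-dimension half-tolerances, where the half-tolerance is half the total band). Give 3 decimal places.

Stack each dimension's contribution:
  +A: nom +1.230 → Σnom=1.230; wc +0.080/-0.080 → slack +0.080/-0.080; half-tol=0.080, Σhalf²=0.006400
  +B: nom +37.490 → Σnom=38.720; wc +0.160/-0.170 → slack +0.240/-0.250; half-tol=0.165, Σhalf²=0.033625
  -C: nom -18.480 → Σnom=20.240; wc +0.463/-0.460 → slack +0.703/-0.710; half-tol=0.462, Σhalf²=0.246607
  +D: nom +6.850 → Σnom=27.090; wc +0.466/-0.466 → slack +1.169/-1.176; half-tol=0.466, Σhalf²=0.463763
Nominal = 27.090. Worst-case = [27.090 - 1.176, 27.090 + 1.169] = [25.914, 28.259]. RSS = √0.463763 = 0.681.

nominal=27.090 wc=[25.914,28.259] rss=0.681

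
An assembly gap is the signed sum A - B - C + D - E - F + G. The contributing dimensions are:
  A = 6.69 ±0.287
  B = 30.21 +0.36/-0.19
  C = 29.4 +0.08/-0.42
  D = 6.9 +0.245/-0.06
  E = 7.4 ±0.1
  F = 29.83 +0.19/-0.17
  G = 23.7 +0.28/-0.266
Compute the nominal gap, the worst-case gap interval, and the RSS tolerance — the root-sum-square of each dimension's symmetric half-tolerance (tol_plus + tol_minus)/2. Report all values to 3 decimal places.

nominal=-59.550 wc=[-60.893,-57.858] rss=0.601

Stack each dimension's contribution:
  +A: nom +6.690 → Σnom=6.690; wc +0.287/-0.287 → slack +0.287/-0.287; half-tol=0.287, Σhalf²=0.082369
  -B: nom -30.210 → Σnom=-23.520; wc +0.190/-0.360 → slack +0.477/-0.647; half-tol=0.275, Σhalf²=0.157994
  -C: nom -29.400 → Σnom=-52.920; wc +0.420/-0.080 → slack +0.897/-0.727; half-tol=0.250, Σhalf²=0.220494
  +D: nom +6.900 → Σnom=-46.020; wc +0.245/-0.060 → slack +1.142/-0.787; half-tol=0.152, Σhalf²=0.243750
  -E: nom -7.400 → Σnom=-53.420; wc +0.100/-0.100 → slack +1.242/-0.887; half-tol=0.100, Σhalf²=0.253750
  -F: nom -29.830 → Σnom=-83.250; wc +0.170/-0.190 → slack +1.412/-1.077; half-tol=0.180, Σhalf²=0.286150
  +G: nom +23.700 → Σnom=-59.550; wc +0.280/-0.266 → slack +1.692/-1.343; half-tol=0.273, Σhalf²=0.360679
Nominal = -59.550. Worst-case = [-59.550 - 1.343, -59.550 + 1.692] = [-60.893, -57.858]. RSS = √0.360679 = 0.601.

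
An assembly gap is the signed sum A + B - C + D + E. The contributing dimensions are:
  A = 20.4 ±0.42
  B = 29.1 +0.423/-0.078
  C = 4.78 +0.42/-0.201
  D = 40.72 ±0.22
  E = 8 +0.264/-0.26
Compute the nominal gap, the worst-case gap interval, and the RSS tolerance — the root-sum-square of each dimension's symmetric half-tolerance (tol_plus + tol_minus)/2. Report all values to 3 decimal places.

nominal=93.440 wc=[92.042,94.968] rss=0.673

Stack each dimension's contribution:
  +A: nom +20.400 → Σnom=20.400; wc +0.420/-0.420 → slack +0.420/-0.420; half-tol=0.420, Σhalf²=0.176400
  +B: nom +29.100 → Σnom=49.500; wc +0.423/-0.078 → slack +0.843/-0.498; half-tol=0.251, Σhalf²=0.239150
  -C: nom -4.780 → Σnom=44.720; wc +0.201/-0.420 → slack +1.044/-0.918; half-tol=0.310, Σhalf²=0.335560
  +D: nom +40.720 → Σnom=85.440; wc +0.220/-0.220 → slack +1.264/-1.138; half-tol=0.220, Σhalf²=0.383960
  +E: nom +8.000 → Σnom=93.440; wc +0.264/-0.260 → slack +1.528/-1.398; half-tol=0.262, Σhalf²=0.452604
Nominal = 93.440. Worst-case = [93.440 - 1.398, 93.440 + 1.528] = [92.042, 94.968]. RSS = √0.452604 = 0.673.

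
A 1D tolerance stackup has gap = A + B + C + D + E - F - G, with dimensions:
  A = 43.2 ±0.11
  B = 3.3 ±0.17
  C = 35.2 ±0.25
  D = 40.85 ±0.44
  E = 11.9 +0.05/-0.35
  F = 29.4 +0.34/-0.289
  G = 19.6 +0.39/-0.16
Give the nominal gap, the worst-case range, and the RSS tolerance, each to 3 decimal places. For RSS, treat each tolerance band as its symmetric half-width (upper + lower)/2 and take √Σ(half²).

Stack each dimension's contribution:
  +A: nom +43.200 → Σnom=43.200; wc +0.110/-0.110 → slack +0.110/-0.110; half-tol=0.110, Σhalf²=0.012100
  +B: nom +3.300 → Σnom=46.500; wc +0.170/-0.170 → slack +0.280/-0.280; half-tol=0.170, Σhalf²=0.041000
  +C: nom +35.200 → Σnom=81.700; wc +0.250/-0.250 → slack +0.530/-0.530; half-tol=0.250, Σhalf²=0.103500
  +D: nom +40.850 → Σnom=122.550; wc +0.440/-0.440 → slack +0.970/-0.970; half-tol=0.440, Σhalf²=0.297100
  +E: nom +11.900 → Σnom=134.450; wc +0.050/-0.350 → slack +1.020/-1.320; half-tol=0.200, Σhalf²=0.337100
  -F: nom -29.400 → Σnom=105.050; wc +0.289/-0.340 → slack +1.309/-1.660; half-tol=0.315, Σhalf²=0.436010
  -G: nom -19.600 → Σnom=85.450; wc +0.160/-0.390 → slack +1.469/-2.050; half-tol=0.275, Σhalf²=0.511635
Nominal = 85.450. Worst-case = [85.450 - 2.050, 85.450 + 1.469] = [83.400, 86.919]. RSS = √0.511635 = 0.715.

nominal=85.450 wc=[83.400,86.919] rss=0.715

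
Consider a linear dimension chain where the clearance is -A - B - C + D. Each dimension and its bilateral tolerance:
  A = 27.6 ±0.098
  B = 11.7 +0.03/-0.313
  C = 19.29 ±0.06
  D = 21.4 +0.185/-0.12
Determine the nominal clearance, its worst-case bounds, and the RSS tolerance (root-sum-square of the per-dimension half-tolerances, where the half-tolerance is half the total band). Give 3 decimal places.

nominal=-37.190 wc=[-37.498,-36.534] rss=0.257

Stack each dimension's contribution:
  -A: nom -27.600 → Σnom=-27.600; wc +0.098/-0.098 → slack +0.098/-0.098; half-tol=0.098, Σhalf²=0.009604
  -B: nom -11.700 → Σnom=-39.300; wc +0.313/-0.030 → slack +0.411/-0.128; half-tol=0.171, Σhalf²=0.039016
  -C: nom -19.290 → Σnom=-58.590; wc +0.060/-0.060 → slack +0.471/-0.188; half-tol=0.060, Σhalf²=0.042616
  +D: nom +21.400 → Σnom=-37.190; wc +0.185/-0.120 → slack +0.656/-0.308; half-tol=0.152, Σhalf²=0.065873
Nominal = -37.190. Worst-case = [-37.190 - 0.308, -37.190 + 0.656] = [-37.498, -36.534]. RSS = √0.065873 = 0.257.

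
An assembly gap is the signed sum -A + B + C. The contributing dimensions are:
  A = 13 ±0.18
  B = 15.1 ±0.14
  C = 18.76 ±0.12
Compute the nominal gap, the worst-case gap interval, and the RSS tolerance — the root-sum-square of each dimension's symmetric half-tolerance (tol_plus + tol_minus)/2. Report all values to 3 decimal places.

nominal=20.860 wc=[20.420,21.300] rss=0.258

Stack each dimension's contribution:
  -A: nom -13.000 → Σnom=-13.000; wc +0.180/-0.180 → slack +0.180/-0.180; half-tol=0.180, Σhalf²=0.032400
  +B: nom +15.100 → Σnom=2.100; wc +0.140/-0.140 → slack +0.320/-0.320; half-tol=0.140, Σhalf²=0.052000
  +C: nom +18.760 → Σnom=20.860; wc +0.120/-0.120 → slack +0.440/-0.440; half-tol=0.120, Σhalf²=0.066400
Nominal = 20.860. Worst-case = [20.860 - 0.440, 20.860 + 0.440] = [20.420, 21.300]. RSS = √0.066400 = 0.258.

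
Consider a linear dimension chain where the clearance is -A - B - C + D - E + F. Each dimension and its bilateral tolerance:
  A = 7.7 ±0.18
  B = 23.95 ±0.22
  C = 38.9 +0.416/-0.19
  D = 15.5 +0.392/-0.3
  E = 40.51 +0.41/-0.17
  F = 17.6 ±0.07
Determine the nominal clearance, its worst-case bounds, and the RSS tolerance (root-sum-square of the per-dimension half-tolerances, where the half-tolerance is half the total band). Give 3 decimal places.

nominal=-77.960 wc=[-79.556,-76.738] rss=0.618

Stack each dimension's contribution:
  -A: nom -7.700 → Σnom=-7.700; wc +0.180/-0.180 → slack +0.180/-0.180; half-tol=0.180, Σhalf²=0.032400
  -B: nom -23.950 → Σnom=-31.650; wc +0.220/-0.220 → slack +0.400/-0.400; half-tol=0.220, Σhalf²=0.080800
  -C: nom -38.900 → Σnom=-70.550; wc +0.190/-0.416 → slack +0.590/-0.816; half-tol=0.303, Σhalf²=0.172609
  +D: nom +15.500 → Σnom=-55.050; wc +0.392/-0.300 → slack +0.982/-1.116; half-tol=0.346, Σhalf²=0.292325
  -E: nom -40.510 → Σnom=-95.560; wc +0.170/-0.410 → slack +1.152/-1.526; half-tol=0.290, Σhalf²=0.376425
  +F: nom +17.600 → Σnom=-77.960; wc +0.070/-0.070 → slack +1.222/-1.596; half-tol=0.070, Σhalf²=0.381325
Nominal = -77.960. Worst-case = [-77.960 - 1.596, -77.960 + 1.222] = [-79.556, -76.738]. RSS = √0.381325 = 0.618.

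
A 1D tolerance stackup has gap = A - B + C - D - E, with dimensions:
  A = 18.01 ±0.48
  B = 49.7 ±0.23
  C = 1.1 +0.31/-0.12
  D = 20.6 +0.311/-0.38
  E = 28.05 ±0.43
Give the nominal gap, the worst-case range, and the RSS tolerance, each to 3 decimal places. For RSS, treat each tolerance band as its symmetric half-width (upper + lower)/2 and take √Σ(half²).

Stack each dimension's contribution:
  +A: nom +18.010 → Σnom=18.010; wc +0.480/-0.480 → slack +0.480/-0.480; half-tol=0.480, Σhalf²=0.230400
  -B: nom -49.700 → Σnom=-31.690; wc +0.230/-0.230 → slack +0.710/-0.710; half-tol=0.230, Σhalf²=0.283300
  +C: nom +1.100 → Σnom=-30.590; wc +0.310/-0.120 → slack +1.020/-0.830; half-tol=0.215, Σhalf²=0.329525
  -D: nom -20.600 → Σnom=-51.190; wc +0.380/-0.311 → slack +1.400/-1.141; half-tol=0.346, Σhalf²=0.448895
  -E: nom -28.050 → Σnom=-79.240; wc +0.430/-0.430 → slack +1.830/-1.571; half-tol=0.430, Σhalf²=0.633795
Nominal = -79.240. Worst-case = [-79.240 - 1.571, -79.240 + 1.830] = [-80.811, -77.410]. RSS = √0.633795 = 0.796.

nominal=-79.240 wc=[-80.811,-77.410] rss=0.796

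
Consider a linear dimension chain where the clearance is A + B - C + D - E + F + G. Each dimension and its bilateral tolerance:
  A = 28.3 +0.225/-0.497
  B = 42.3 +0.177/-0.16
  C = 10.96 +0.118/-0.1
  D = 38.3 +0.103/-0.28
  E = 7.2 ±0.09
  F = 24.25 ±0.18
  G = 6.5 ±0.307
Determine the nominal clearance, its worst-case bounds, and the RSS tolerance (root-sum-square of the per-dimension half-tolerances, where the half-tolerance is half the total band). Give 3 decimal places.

nominal=121.490 wc=[119.858,122.672] rss=0.585

Stack each dimension's contribution:
  +A: nom +28.300 → Σnom=28.300; wc +0.225/-0.497 → slack +0.225/-0.497; half-tol=0.361, Σhalf²=0.130321
  +B: nom +42.300 → Σnom=70.600; wc +0.177/-0.160 → slack +0.402/-0.657; half-tol=0.168, Σhalf²=0.158713
  -C: nom -10.960 → Σnom=59.640; wc +0.100/-0.118 → slack +0.502/-0.775; half-tol=0.109, Σhalf²=0.170594
  +D: nom +38.300 → Σnom=97.940; wc +0.103/-0.280 → slack +0.605/-1.055; half-tol=0.192, Σhalf²=0.207266
  -E: nom -7.200 → Σnom=90.740; wc +0.090/-0.090 → slack +0.695/-1.145; half-tol=0.090, Σhalf²=0.215366
  +F: nom +24.250 → Σnom=114.990; wc +0.180/-0.180 → slack +0.875/-1.325; half-tol=0.180, Σhalf²=0.247766
  +G: nom +6.500 → Σnom=121.490; wc +0.307/-0.307 → slack +1.182/-1.632; half-tol=0.307, Σhalf²=0.342015
Nominal = 121.490. Worst-case = [121.490 - 1.632, 121.490 + 1.182] = [119.858, 122.672]. RSS = √0.342015 = 0.585.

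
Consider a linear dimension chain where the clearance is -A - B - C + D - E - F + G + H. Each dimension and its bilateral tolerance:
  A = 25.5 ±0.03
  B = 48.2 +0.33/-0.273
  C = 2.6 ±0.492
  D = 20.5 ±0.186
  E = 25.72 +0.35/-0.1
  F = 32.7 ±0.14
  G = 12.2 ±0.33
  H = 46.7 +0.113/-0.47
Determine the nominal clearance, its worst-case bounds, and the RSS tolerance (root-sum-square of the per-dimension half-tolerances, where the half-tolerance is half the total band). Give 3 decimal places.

nominal=-55.320 wc=[-57.648,-53.656] rss=0.795

Stack each dimension's contribution:
  -A: nom -25.500 → Σnom=-25.500; wc +0.030/-0.030 → slack +0.030/-0.030; half-tol=0.030, Σhalf²=0.000900
  -B: nom -48.200 → Σnom=-73.700; wc +0.273/-0.330 → slack +0.303/-0.360; half-tol=0.301, Σhalf²=0.091802
  -C: nom -2.600 → Σnom=-76.300; wc +0.492/-0.492 → slack +0.795/-0.852; half-tol=0.492, Σhalf²=0.333866
  +D: nom +20.500 → Σnom=-55.800; wc +0.186/-0.186 → slack +0.981/-1.038; half-tol=0.186, Σhalf²=0.368462
  -E: nom -25.720 → Σnom=-81.520; wc +0.100/-0.350 → slack +1.081/-1.388; half-tol=0.225, Σhalf²=0.419087
  -F: nom -32.700 → Σnom=-114.220; wc +0.140/-0.140 → slack +1.221/-1.528; half-tol=0.140, Σhalf²=0.438687
  +G: nom +12.200 → Σnom=-102.020; wc +0.330/-0.330 → slack +1.551/-1.858; half-tol=0.330, Σhalf²=0.547587
  +H: nom +46.700 → Σnom=-55.320; wc +0.113/-0.470 → slack +1.664/-2.328; half-tol=0.291, Σhalf²=0.632559
Nominal = -55.320. Worst-case = [-55.320 - 2.328, -55.320 + 1.664] = [-57.648, -53.656]. RSS = √0.632559 = 0.795.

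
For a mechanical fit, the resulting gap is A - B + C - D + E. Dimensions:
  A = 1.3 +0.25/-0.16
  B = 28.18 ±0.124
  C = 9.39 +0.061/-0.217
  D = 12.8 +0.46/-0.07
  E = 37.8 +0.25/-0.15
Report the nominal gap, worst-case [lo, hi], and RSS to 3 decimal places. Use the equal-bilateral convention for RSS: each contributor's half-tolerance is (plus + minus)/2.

nominal=7.510 wc=[6.399,8.265] rss=0.432

Stack each dimension's contribution:
  +A: nom +1.300 → Σnom=1.300; wc +0.250/-0.160 → slack +0.250/-0.160; half-tol=0.205, Σhalf²=0.042025
  -B: nom -28.180 → Σnom=-26.880; wc +0.124/-0.124 → slack +0.374/-0.284; half-tol=0.124, Σhalf²=0.057401
  +C: nom +9.390 → Σnom=-17.490; wc +0.061/-0.217 → slack +0.435/-0.501; half-tol=0.139, Σhalf²=0.076722
  -D: nom -12.800 → Σnom=-30.290; wc +0.070/-0.460 → slack +0.505/-0.961; half-tol=0.265, Σhalf²=0.146947
  +E: nom +37.800 → Σnom=7.510; wc +0.250/-0.150 → slack +0.755/-1.111; half-tol=0.200, Σhalf²=0.186947
Nominal = 7.510. Worst-case = [7.510 - 1.111, 7.510 + 0.755] = [6.399, 8.265]. RSS = √0.186947 = 0.432.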